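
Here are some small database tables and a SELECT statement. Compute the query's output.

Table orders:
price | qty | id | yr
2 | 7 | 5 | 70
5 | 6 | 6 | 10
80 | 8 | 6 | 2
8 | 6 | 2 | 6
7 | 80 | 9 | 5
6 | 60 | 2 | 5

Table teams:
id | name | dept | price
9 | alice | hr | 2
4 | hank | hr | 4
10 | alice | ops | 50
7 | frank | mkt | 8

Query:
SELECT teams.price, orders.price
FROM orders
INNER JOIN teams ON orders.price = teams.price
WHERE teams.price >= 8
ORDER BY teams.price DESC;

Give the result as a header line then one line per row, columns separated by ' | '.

After JOIN teams (2 rows):
orders.price | orders.qty | orders.id | orders.yr | teams.id | teams.name | teams.dept | teams.price
2 | 7 | 5 | 70 | 9 | alice | hr | 2
8 | 6 | 2 | 6 | 7 | frank | mkt | 8
After WHERE (1 rows):
orders.price | orders.qty | orders.id | orders.yr | teams.id | teams.name | teams.dept | teams.price
8 | 6 | 2 | 6 | 7 | frank | mkt | 8
After SELECT (1 rows):
teams.price | orders.price
8 | 8
After ORDER BY (1 rows):
teams.price | orders.price
8 | 8

== RESULT ==
teams.price | orders.price
8 | 8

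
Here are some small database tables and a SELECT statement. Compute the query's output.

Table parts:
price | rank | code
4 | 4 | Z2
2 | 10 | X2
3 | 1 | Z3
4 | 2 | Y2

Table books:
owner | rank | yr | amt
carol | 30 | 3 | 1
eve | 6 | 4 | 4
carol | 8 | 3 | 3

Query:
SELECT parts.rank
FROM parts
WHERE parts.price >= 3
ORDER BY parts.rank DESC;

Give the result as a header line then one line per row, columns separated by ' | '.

== RESULT ==
parts.rank
4
2
1

Derivation:
After WHERE (3 rows):
parts.price | parts.rank | parts.code
4 | 4 | Z2
3 | 1 | Z3
4 | 2 | Y2
After SELECT (3 rows):
parts.rank
4
1
2
After ORDER BY (3 rows):
parts.rank
4
2
1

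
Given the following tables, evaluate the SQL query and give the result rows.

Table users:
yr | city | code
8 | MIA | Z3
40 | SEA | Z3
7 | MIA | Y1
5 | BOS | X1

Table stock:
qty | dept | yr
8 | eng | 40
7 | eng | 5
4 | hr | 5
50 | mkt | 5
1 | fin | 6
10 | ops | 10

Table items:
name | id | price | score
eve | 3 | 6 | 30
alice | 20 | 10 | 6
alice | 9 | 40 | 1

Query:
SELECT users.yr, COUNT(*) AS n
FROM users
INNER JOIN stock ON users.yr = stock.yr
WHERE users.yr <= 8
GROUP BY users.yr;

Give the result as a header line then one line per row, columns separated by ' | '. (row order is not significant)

After JOIN stock (4 rows):
users.yr | users.city | users.code | stock.qty | stock.dept | stock.yr
40 | SEA | Z3 | 8 | eng | 40
5 | BOS | X1 | 7 | eng | 5
5 | BOS | X1 | 4 | hr | 5
5 | BOS | X1 | 50 | mkt | 5
After WHERE (3 rows):
users.yr | users.city | users.code | stock.qty | stock.dept | stock.yr
5 | BOS | X1 | 7 | eng | 5
5 | BOS | X1 | 4 | hr | 5
5 | BOS | X1 | 50 | mkt | 5
After GROUP BY (1 rows):
users.yr | n
5 | 3

== RESULT ==
users.yr | n
5 | 3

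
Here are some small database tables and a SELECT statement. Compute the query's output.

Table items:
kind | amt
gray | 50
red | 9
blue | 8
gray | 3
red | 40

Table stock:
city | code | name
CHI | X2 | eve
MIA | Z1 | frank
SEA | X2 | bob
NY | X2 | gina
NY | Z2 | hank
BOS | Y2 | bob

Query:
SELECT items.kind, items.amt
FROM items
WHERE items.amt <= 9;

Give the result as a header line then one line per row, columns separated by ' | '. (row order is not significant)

After WHERE (3 rows):
items.kind | items.amt
red | 9
blue | 8
gray | 3
After SELECT (3 rows):
items.kind | items.amt
red | 9
blue | 8
gray | 3

== RESULT ==
items.kind | items.amt
red | 9
blue | 8
gray | 3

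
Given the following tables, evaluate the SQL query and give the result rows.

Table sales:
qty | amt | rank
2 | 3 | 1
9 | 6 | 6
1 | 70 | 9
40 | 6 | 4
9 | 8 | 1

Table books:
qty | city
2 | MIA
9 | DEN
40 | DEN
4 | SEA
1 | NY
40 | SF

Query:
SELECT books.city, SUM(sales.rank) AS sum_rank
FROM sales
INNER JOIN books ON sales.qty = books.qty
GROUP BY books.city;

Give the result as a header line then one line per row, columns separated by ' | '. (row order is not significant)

After JOIN books (6 rows):
sales.qty | sales.amt | sales.rank | books.qty | books.city
2 | 3 | 1 | 2 | MIA
9 | 6 | 6 | 9 | DEN
1 | 70 | 9 | 1 | NY
40 | 6 | 4 | 40 | DEN
40 | 6 | 4 | 40 | SF
9 | 8 | 1 | 9 | DEN
After GROUP BY (4 rows):
books.city | sum_rank
MIA | 1
DEN | 11
NY | 9
SF | 4

== RESULT ==
books.city | sum_rank
MIA | 1
DEN | 11
NY | 9
SF | 4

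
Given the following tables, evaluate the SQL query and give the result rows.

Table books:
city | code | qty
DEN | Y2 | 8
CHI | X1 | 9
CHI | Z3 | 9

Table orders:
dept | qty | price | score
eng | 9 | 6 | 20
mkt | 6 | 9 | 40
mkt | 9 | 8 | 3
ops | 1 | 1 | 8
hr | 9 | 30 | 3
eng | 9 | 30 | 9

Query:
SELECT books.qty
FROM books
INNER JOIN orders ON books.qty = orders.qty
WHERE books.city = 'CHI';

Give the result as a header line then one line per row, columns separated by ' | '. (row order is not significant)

== RESULT ==
books.qty
9
9
9
9
9
9
9
9

Derivation:
After JOIN orders (8 rows):
books.city | books.code | books.qty | orders.dept | orders.qty | orders.price | orders.score
CHI | X1 | 9 | eng | 9 | 6 | 20
CHI | X1 | 9 | mkt | 9 | 8 | 3
CHI | X1 | 9 | hr | 9 | 30 | 3
CHI | X1 | 9 | eng | 9 | 30 | 9
CHI | Z3 | 9 | eng | 9 | 6 | 20
CHI | Z3 | 9 | mkt | 9 | 8 | 3
CHI | Z3 | 9 | hr | 9 | 30 | 3
CHI | Z3 | 9 | eng | 9 | 30 | 9
After WHERE (8 rows):
books.city | books.code | books.qty | orders.dept | orders.qty | orders.price | orders.score
CHI | X1 | 9 | eng | 9 | 6 | 20
CHI | X1 | 9 | mkt | 9 | 8 | 3
CHI | X1 | 9 | hr | 9 | 30 | 3
CHI | X1 | 9 | eng | 9 | 30 | 9
CHI | Z3 | 9 | eng | 9 | 6 | 20
CHI | Z3 | 9 | mkt | 9 | 8 | 3
CHI | Z3 | 9 | hr | 9 | 30 | 3
CHI | Z3 | 9 | eng | 9 | 30 | 9
After SELECT (8 rows):
books.qty
9
9
9
9
9
9
9
9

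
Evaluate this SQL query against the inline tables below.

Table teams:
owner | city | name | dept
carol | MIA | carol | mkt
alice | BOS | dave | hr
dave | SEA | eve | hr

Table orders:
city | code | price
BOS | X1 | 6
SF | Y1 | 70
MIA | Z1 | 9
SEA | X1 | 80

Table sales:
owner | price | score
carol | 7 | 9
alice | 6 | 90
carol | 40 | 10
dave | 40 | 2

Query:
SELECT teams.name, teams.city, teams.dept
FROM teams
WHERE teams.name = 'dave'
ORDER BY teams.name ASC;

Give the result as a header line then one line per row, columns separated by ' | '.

== RESULT ==
teams.name | teams.city | teams.dept
dave | BOS | hr

Derivation:
After WHERE (1 rows):
teams.owner | teams.city | teams.name | teams.dept
alice | BOS | dave | hr
After SELECT (1 rows):
teams.name | teams.city | teams.dept
dave | BOS | hr
After ORDER BY (1 rows):
teams.name | teams.city | teams.dept
dave | BOS | hr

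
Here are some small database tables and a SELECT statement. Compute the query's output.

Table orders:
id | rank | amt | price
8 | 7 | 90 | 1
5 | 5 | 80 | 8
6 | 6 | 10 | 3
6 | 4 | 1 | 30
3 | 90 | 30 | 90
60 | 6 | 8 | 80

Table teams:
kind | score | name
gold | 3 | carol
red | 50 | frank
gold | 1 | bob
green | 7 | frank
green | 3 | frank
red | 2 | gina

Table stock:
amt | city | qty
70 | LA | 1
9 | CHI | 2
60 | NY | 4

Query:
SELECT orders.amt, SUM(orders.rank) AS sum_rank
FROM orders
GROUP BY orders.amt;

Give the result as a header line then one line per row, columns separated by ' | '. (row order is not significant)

== RESULT ==
orders.amt | sum_rank
90 | 7
80 | 5
10 | 6
1 | 4
30 | 90
8 | 6

Derivation:
After GROUP BY (6 rows):
orders.amt | sum_rank
90 | 7
80 | 5
10 | 6
1 | 4
30 | 90
8 | 6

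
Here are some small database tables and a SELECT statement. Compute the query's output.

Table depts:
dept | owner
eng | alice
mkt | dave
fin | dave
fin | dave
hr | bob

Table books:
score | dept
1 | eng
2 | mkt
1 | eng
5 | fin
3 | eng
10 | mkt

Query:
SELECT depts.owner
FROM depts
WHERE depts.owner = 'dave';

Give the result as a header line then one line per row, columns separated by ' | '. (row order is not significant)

After WHERE (3 rows):
depts.dept | depts.owner
mkt | dave
fin | dave
fin | dave
After SELECT (3 rows):
depts.owner
dave
dave
dave

== RESULT ==
depts.owner
dave
dave
dave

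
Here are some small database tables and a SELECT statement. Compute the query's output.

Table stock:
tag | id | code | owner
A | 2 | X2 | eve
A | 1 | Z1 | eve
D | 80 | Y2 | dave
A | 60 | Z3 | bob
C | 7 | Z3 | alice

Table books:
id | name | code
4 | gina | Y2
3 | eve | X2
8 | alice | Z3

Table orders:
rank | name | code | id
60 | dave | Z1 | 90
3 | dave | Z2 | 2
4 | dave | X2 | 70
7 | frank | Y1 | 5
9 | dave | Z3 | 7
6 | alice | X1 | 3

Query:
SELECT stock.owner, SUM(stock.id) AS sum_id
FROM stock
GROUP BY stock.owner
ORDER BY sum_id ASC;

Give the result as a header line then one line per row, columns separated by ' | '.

== RESULT ==
stock.owner | sum_id
eve | 3
alice | 7
bob | 60
dave | 80

Derivation:
After GROUP BY (4 rows):
stock.owner | sum_id
eve | 3
dave | 80
bob | 60
alice | 7
After ORDER BY (4 rows):
stock.owner | sum_id
eve | 3
alice | 7
bob | 60
dave | 80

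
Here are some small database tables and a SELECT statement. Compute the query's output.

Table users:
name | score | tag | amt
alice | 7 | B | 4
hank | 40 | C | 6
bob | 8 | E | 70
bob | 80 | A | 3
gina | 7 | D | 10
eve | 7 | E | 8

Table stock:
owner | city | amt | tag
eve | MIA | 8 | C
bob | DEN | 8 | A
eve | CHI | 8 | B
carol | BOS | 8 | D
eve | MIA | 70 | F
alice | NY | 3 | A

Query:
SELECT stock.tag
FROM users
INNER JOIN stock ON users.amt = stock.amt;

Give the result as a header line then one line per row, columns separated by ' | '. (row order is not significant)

== RESULT ==
stock.tag
F
A
C
A
B
D

Derivation:
After JOIN stock (6 rows):
users.name | users.score | users.tag | users.amt | stock.owner | stock.city | stock.amt | stock.tag
bob | 8 | E | 70 | eve | MIA | 70 | F
bob | 80 | A | 3 | alice | NY | 3 | A
eve | 7 | E | 8 | eve | MIA | 8 | C
eve | 7 | E | 8 | bob | DEN | 8 | A
eve | 7 | E | 8 | eve | CHI | 8 | B
eve | 7 | E | 8 | carol | BOS | 8 | D
After SELECT (6 rows):
stock.tag
F
A
C
A
B
D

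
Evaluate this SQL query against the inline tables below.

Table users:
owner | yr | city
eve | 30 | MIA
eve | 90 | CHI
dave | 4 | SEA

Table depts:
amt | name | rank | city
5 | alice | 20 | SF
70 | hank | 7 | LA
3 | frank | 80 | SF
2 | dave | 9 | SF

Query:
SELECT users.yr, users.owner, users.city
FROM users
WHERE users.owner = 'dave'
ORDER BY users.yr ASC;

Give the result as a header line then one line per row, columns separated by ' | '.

After WHERE (1 rows):
users.owner | users.yr | users.city
dave | 4 | SEA
After SELECT (1 rows):
users.yr | users.owner | users.city
4 | dave | SEA
After ORDER BY (1 rows):
users.yr | users.owner | users.city
4 | dave | SEA

== RESULT ==
users.yr | users.owner | users.city
4 | dave | SEA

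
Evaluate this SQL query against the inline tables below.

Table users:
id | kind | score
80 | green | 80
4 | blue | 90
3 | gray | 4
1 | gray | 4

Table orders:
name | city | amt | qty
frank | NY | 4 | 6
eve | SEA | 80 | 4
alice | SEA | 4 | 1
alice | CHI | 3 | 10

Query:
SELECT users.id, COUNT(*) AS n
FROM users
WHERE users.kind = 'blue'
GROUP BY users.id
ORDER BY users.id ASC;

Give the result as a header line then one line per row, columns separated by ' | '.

== RESULT ==
users.id | n
4 | 1

Derivation:
After WHERE (1 rows):
users.id | users.kind | users.score
4 | blue | 90
After GROUP BY (1 rows):
users.id | n
4 | 1
After ORDER BY (1 rows):
users.id | n
4 | 1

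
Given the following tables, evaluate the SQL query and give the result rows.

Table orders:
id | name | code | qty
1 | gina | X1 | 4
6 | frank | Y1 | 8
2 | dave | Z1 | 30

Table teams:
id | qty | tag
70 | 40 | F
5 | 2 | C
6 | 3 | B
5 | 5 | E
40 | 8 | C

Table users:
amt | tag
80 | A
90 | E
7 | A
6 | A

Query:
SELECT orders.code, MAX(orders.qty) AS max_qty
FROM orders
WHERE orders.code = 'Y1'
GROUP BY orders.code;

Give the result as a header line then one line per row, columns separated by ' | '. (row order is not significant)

== RESULT ==
orders.code | max_qty
Y1 | 8

Derivation:
After WHERE (1 rows):
orders.id | orders.name | orders.code | orders.qty
6 | frank | Y1 | 8
After GROUP BY (1 rows):
orders.code | max_qty
Y1 | 8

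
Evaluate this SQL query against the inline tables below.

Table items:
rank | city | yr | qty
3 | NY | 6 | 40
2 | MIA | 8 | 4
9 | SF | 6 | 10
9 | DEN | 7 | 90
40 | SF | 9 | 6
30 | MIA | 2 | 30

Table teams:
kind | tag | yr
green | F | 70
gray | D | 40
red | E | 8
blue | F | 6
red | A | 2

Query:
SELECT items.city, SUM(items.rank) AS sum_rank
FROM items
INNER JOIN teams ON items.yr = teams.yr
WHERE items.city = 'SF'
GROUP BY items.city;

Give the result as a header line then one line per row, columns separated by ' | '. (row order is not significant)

== RESULT ==
items.city | sum_rank
SF | 9

Derivation:
After JOIN teams (4 rows):
items.rank | items.city | items.yr | items.qty | teams.kind | teams.tag | teams.yr
3 | NY | 6 | 40 | blue | F | 6
2 | MIA | 8 | 4 | red | E | 8
9 | SF | 6 | 10 | blue | F | 6
30 | MIA | 2 | 30 | red | A | 2
After WHERE (1 rows):
items.rank | items.city | items.yr | items.qty | teams.kind | teams.tag | teams.yr
9 | SF | 6 | 10 | blue | F | 6
After GROUP BY (1 rows):
items.city | sum_rank
SF | 9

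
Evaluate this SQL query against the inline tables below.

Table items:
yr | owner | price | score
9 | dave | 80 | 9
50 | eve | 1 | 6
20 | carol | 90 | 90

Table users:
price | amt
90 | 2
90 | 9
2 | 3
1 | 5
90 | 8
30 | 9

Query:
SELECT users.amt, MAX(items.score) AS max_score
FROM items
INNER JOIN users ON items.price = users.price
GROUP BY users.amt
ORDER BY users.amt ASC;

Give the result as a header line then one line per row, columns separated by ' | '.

== RESULT ==
users.amt | max_score
2 | 90
5 | 6
8 | 90
9 | 90

Derivation:
After JOIN users (4 rows):
items.yr | items.owner | items.price | items.score | users.price | users.amt
50 | eve | 1 | 6 | 1 | 5
20 | carol | 90 | 90 | 90 | 2
20 | carol | 90 | 90 | 90 | 9
20 | carol | 90 | 90 | 90 | 8
After GROUP BY (4 rows):
users.amt | max_score
5 | 6
2 | 90
9 | 90
8 | 90
After ORDER BY (4 rows):
users.amt | max_score
2 | 90
5 | 6
8 | 90
9 | 90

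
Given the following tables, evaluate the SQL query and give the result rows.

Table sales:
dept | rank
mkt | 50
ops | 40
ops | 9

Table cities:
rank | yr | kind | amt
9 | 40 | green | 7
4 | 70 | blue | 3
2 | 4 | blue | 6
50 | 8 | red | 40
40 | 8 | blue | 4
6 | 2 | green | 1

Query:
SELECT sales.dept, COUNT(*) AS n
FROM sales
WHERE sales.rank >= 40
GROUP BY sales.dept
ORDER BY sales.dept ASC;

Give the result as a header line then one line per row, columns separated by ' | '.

After WHERE (2 rows):
sales.dept | sales.rank
mkt | 50
ops | 40
After GROUP BY (2 rows):
sales.dept | n
mkt | 1
ops | 1
After ORDER BY (2 rows):
sales.dept | n
mkt | 1
ops | 1

== RESULT ==
sales.dept | n
mkt | 1
ops | 1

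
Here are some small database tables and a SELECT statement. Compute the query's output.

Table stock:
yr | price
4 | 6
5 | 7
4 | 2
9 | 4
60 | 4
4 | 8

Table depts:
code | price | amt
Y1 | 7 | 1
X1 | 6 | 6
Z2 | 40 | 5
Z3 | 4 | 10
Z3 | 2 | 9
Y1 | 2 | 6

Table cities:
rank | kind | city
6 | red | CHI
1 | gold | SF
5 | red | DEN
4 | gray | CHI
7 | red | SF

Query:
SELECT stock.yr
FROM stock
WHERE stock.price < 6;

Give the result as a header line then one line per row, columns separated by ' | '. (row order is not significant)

After WHERE (3 rows):
stock.yr | stock.price
4 | 2
9 | 4
60 | 4
After SELECT (3 rows):
stock.yr
4
9
60

== RESULT ==
stock.yr
4
9
60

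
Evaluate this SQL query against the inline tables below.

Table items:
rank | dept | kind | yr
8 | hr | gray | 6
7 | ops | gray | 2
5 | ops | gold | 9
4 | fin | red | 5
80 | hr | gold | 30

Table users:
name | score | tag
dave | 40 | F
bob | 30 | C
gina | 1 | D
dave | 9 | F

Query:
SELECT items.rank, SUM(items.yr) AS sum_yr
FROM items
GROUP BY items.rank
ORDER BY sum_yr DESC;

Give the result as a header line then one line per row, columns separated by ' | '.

After GROUP BY (5 rows):
items.rank | sum_yr
8 | 6
7 | 2
5 | 9
4 | 5
80 | 30
After ORDER BY (5 rows):
items.rank | sum_yr
80 | 30
5 | 9
8 | 6
4 | 5
7 | 2

== RESULT ==
items.rank | sum_yr
80 | 30
5 | 9
8 | 6
4 | 5
7 | 2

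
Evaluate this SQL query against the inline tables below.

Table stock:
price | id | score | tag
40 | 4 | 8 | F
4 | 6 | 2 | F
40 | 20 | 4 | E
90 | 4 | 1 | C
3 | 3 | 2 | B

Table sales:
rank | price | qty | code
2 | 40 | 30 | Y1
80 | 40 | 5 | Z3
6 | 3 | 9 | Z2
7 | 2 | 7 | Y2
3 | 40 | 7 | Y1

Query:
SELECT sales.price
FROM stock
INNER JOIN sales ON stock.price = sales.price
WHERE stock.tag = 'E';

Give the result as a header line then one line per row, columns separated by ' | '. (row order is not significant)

After JOIN sales (7 rows):
stock.price | stock.id | stock.score | stock.tag | sales.rank | sales.price | sales.qty | sales.code
40 | 4 | 8 | F | 2 | 40 | 30 | Y1
40 | 4 | 8 | F | 80 | 40 | 5 | Z3
40 | 4 | 8 | F | 3 | 40 | 7 | Y1
40 | 20 | 4 | E | 2 | 40 | 30 | Y1
40 | 20 | 4 | E | 80 | 40 | 5 | Z3
40 | 20 | 4 | E | 3 | 40 | 7 | Y1
3 | 3 | 2 | B | 6 | 3 | 9 | Z2
After WHERE (3 rows):
stock.price | stock.id | stock.score | stock.tag | sales.rank | sales.price | sales.qty | sales.code
40 | 20 | 4 | E | 2 | 40 | 30 | Y1
40 | 20 | 4 | E | 80 | 40 | 5 | Z3
40 | 20 | 4 | E | 3 | 40 | 7 | Y1
After SELECT (3 rows):
sales.price
40
40
40

== RESULT ==
sales.price
40
40
40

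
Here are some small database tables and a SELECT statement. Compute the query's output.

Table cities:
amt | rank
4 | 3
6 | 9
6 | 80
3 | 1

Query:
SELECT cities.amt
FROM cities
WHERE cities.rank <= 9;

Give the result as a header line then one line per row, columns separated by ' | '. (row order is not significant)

After WHERE (3 rows):
cities.amt | cities.rank
4 | 3
6 | 9
3 | 1
After SELECT (3 rows):
cities.amt
4
6
3

== RESULT ==
cities.amt
4
6
3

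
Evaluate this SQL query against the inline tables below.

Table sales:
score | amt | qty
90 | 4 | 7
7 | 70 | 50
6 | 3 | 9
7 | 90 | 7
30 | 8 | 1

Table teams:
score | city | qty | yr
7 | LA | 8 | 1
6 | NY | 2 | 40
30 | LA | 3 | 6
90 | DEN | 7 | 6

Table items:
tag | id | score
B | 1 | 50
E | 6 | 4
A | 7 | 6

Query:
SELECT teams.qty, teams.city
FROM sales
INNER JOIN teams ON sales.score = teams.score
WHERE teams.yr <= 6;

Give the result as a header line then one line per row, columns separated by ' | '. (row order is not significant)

== RESULT ==
teams.qty | teams.city
7 | DEN
8 | LA
8 | LA
3 | LA

Derivation:
After JOIN teams (5 rows):
sales.score | sales.amt | sales.qty | teams.score | teams.city | teams.qty | teams.yr
90 | 4 | 7 | 90 | DEN | 7 | 6
7 | 70 | 50 | 7 | LA | 8 | 1
6 | 3 | 9 | 6 | NY | 2 | 40
7 | 90 | 7 | 7 | LA | 8 | 1
30 | 8 | 1 | 30 | LA | 3 | 6
After WHERE (4 rows):
sales.score | sales.amt | sales.qty | teams.score | teams.city | teams.qty | teams.yr
90 | 4 | 7 | 90 | DEN | 7 | 6
7 | 70 | 50 | 7 | LA | 8 | 1
7 | 90 | 7 | 7 | LA | 8 | 1
30 | 8 | 1 | 30 | LA | 3 | 6
After SELECT (4 rows):
teams.qty | teams.city
7 | DEN
8 | LA
8 | LA
3 | LA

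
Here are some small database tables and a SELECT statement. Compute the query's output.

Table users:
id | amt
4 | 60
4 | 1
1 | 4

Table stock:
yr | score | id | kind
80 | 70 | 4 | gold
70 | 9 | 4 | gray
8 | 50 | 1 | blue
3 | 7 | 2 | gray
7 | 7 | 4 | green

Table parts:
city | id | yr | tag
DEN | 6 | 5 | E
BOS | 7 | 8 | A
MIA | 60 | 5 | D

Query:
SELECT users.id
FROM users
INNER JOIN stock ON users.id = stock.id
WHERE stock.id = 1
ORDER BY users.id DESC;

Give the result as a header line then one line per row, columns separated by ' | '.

After JOIN stock (7 rows):
users.id | users.amt | stock.yr | stock.score | stock.id | stock.kind
4 | 60 | 80 | 70 | 4 | gold
4 | 60 | 70 | 9 | 4 | gray
4 | 60 | 7 | 7 | 4 | green
4 | 1 | 80 | 70 | 4 | gold
4 | 1 | 70 | 9 | 4 | gray
4 | 1 | 7 | 7 | 4 | green
1 | 4 | 8 | 50 | 1 | blue
After WHERE (1 rows):
users.id | users.amt | stock.yr | stock.score | stock.id | stock.kind
1 | 4 | 8 | 50 | 1 | blue
After SELECT (1 rows):
users.id
1
After ORDER BY (1 rows):
users.id
1

== RESULT ==
users.id
1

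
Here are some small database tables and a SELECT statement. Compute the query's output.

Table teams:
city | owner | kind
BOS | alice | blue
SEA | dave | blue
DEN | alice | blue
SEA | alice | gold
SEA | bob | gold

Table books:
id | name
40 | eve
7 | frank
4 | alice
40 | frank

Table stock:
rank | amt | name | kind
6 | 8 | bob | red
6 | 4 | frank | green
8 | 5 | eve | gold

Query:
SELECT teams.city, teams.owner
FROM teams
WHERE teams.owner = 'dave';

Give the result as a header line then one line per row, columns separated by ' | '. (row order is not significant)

== RESULT ==
teams.city | teams.owner
SEA | dave

Derivation:
After WHERE (1 rows):
teams.city | teams.owner | teams.kind
SEA | dave | blue
After SELECT (1 rows):
teams.city | teams.owner
SEA | dave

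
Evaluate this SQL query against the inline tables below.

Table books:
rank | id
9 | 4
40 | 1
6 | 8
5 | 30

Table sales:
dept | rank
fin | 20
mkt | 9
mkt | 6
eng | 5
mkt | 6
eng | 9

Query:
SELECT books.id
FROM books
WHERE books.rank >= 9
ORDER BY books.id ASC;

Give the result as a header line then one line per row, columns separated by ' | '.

After WHERE (2 rows):
books.rank | books.id
9 | 4
40 | 1
After SELECT (2 rows):
books.id
4
1
After ORDER BY (2 rows):
books.id
1
4

== RESULT ==
books.id
1
4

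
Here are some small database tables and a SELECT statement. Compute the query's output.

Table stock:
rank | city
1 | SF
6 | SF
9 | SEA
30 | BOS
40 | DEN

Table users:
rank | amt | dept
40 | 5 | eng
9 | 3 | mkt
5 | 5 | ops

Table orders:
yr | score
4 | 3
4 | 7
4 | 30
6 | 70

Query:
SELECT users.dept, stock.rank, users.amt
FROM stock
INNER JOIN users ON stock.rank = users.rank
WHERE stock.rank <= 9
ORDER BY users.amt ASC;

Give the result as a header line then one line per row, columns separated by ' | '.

== RESULT ==
users.dept | stock.rank | users.amt
mkt | 9 | 3

Derivation:
After JOIN users (2 rows):
stock.rank | stock.city | users.rank | users.amt | users.dept
9 | SEA | 9 | 3 | mkt
40 | DEN | 40 | 5 | eng
After WHERE (1 rows):
stock.rank | stock.city | users.rank | users.amt | users.dept
9 | SEA | 9 | 3 | mkt
After SELECT (1 rows):
users.dept | stock.rank | users.amt
mkt | 9 | 3
After ORDER BY (1 rows):
users.dept | stock.rank | users.amt
mkt | 9 | 3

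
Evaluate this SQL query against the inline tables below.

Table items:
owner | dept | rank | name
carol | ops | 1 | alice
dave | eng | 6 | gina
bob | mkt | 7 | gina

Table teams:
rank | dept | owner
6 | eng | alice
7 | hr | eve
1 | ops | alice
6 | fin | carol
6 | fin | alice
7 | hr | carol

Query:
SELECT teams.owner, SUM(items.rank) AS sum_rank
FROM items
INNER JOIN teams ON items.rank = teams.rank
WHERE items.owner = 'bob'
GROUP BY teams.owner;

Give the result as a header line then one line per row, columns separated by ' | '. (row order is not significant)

== RESULT ==
teams.owner | sum_rank
eve | 7
carol | 7

Derivation:
After JOIN teams (6 rows):
items.owner | items.dept | items.rank | items.name | teams.rank | teams.dept | teams.owner
carol | ops | 1 | alice | 1 | ops | alice
dave | eng | 6 | gina | 6 | eng | alice
dave | eng | 6 | gina | 6 | fin | carol
dave | eng | 6 | gina | 6 | fin | alice
bob | mkt | 7 | gina | 7 | hr | eve
bob | mkt | 7 | gina | 7 | hr | carol
After WHERE (2 rows):
items.owner | items.dept | items.rank | items.name | teams.rank | teams.dept | teams.owner
bob | mkt | 7 | gina | 7 | hr | eve
bob | mkt | 7 | gina | 7 | hr | carol
After GROUP BY (2 rows):
teams.owner | sum_rank
eve | 7
carol | 7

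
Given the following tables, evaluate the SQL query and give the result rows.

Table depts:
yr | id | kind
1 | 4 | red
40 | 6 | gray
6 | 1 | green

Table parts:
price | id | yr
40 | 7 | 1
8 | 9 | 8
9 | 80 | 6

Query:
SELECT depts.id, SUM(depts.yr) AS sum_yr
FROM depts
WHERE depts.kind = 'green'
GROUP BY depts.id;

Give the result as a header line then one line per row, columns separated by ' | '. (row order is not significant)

== RESULT ==
depts.id | sum_yr
1 | 6

Derivation:
After WHERE (1 rows):
depts.yr | depts.id | depts.kind
6 | 1 | green
After GROUP BY (1 rows):
depts.id | sum_yr
1 | 6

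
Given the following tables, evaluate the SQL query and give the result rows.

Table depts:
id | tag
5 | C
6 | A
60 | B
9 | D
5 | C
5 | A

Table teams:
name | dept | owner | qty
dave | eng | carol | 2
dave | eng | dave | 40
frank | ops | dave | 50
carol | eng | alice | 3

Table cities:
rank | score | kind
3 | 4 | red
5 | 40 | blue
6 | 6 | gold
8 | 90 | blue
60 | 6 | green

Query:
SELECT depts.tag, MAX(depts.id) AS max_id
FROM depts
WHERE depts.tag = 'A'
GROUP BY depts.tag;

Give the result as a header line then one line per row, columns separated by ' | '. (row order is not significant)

After WHERE (2 rows):
depts.id | depts.tag
6 | A
5 | A
After GROUP BY (1 rows):
depts.tag | max_id
A | 6

== RESULT ==
depts.tag | max_id
A | 6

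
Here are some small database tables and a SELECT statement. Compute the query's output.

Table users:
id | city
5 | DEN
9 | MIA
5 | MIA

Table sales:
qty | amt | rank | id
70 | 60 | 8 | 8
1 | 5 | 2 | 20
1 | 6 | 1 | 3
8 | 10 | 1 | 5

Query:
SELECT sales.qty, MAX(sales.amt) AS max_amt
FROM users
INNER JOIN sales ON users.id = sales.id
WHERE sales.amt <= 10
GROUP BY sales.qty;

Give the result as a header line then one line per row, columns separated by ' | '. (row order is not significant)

== RESULT ==
sales.qty | max_amt
8 | 10

Derivation:
After JOIN sales (2 rows):
users.id | users.city | sales.qty | sales.amt | sales.rank | sales.id
5 | DEN | 8 | 10 | 1 | 5
5 | MIA | 8 | 10 | 1 | 5
After WHERE (2 rows):
users.id | users.city | sales.qty | sales.amt | sales.rank | sales.id
5 | DEN | 8 | 10 | 1 | 5
5 | MIA | 8 | 10 | 1 | 5
After GROUP BY (1 rows):
sales.qty | max_amt
8 | 10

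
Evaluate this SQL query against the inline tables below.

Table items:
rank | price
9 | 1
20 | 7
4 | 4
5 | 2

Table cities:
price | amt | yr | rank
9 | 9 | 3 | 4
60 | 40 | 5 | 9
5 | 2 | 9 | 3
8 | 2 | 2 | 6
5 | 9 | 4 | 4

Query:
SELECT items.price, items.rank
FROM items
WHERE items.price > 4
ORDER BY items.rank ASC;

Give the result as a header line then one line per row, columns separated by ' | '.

After WHERE (1 rows):
items.rank | items.price
20 | 7
After SELECT (1 rows):
items.price | items.rank
7 | 20
After ORDER BY (1 rows):
items.price | items.rank
7 | 20

== RESULT ==
items.price | items.rank
7 | 20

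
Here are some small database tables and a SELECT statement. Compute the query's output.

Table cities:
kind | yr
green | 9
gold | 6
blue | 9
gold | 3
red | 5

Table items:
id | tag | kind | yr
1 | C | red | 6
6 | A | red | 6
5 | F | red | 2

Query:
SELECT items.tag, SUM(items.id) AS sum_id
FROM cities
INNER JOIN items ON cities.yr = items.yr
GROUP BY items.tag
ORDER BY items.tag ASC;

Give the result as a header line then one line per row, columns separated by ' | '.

== RESULT ==
items.tag | sum_id
A | 6
C | 1

Derivation:
After JOIN items (2 rows):
cities.kind | cities.yr | items.id | items.tag | items.kind | items.yr
gold | 6 | 1 | C | red | 6
gold | 6 | 6 | A | red | 6
After GROUP BY (2 rows):
items.tag | sum_id
C | 1
A | 6
After ORDER BY (2 rows):
items.tag | sum_id
A | 6
C | 1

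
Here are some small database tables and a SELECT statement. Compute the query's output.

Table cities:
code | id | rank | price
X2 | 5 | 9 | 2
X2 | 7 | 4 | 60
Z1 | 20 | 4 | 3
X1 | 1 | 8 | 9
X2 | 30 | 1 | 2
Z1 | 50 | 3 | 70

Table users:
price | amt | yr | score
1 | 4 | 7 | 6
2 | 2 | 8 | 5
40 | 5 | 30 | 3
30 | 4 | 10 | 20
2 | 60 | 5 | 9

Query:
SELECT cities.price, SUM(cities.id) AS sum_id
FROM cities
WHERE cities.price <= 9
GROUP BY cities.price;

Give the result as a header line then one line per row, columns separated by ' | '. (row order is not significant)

== RESULT ==
cities.price | sum_id
2 | 35
3 | 20
9 | 1

Derivation:
After WHERE (4 rows):
cities.code | cities.id | cities.rank | cities.price
X2 | 5 | 9 | 2
Z1 | 20 | 4 | 3
X1 | 1 | 8 | 9
X2 | 30 | 1 | 2
After GROUP BY (3 rows):
cities.price | sum_id
2 | 35
3 | 20
9 | 1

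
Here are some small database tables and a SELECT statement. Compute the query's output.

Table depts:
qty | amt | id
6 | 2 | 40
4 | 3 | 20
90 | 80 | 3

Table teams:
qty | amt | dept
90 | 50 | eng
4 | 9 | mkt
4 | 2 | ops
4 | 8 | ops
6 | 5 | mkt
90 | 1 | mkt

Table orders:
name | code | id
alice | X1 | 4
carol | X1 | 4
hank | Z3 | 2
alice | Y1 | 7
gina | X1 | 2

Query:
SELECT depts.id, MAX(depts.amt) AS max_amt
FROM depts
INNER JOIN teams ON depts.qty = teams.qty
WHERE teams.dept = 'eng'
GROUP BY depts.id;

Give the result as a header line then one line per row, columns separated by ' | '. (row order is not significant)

After JOIN teams (6 rows):
depts.qty | depts.amt | depts.id | teams.qty | teams.amt | teams.dept
6 | 2 | 40 | 6 | 5 | mkt
4 | 3 | 20 | 4 | 9 | mkt
4 | 3 | 20 | 4 | 2 | ops
4 | 3 | 20 | 4 | 8 | ops
90 | 80 | 3 | 90 | 50 | eng
90 | 80 | 3 | 90 | 1 | mkt
After WHERE (1 rows):
depts.qty | depts.amt | depts.id | teams.qty | teams.amt | teams.dept
90 | 80 | 3 | 90 | 50 | eng
After GROUP BY (1 rows):
depts.id | max_amt
3 | 80

== RESULT ==
depts.id | max_amt
3 | 80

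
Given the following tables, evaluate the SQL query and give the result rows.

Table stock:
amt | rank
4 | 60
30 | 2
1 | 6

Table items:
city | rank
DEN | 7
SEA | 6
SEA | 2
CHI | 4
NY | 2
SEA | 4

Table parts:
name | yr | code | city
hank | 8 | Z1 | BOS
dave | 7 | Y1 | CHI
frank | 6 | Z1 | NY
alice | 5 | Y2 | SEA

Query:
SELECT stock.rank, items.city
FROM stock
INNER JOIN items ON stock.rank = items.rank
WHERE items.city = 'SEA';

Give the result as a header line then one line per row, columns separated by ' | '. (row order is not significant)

== RESULT ==
stock.rank | items.city
2 | SEA
6 | SEA

Derivation:
After JOIN items (3 rows):
stock.amt | stock.rank | items.city | items.rank
30 | 2 | SEA | 2
30 | 2 | NY | 2
1 | 6 | SEA | 6
After WHERE (2 rows):
stock.amt | stock.rank | items.city | items.rank
30 | 2 | SEA | 2
1 | 6 | SEA | 6
After SELECT (2 rows):
stock.rank | items.city
2 | SEA
6 | SEA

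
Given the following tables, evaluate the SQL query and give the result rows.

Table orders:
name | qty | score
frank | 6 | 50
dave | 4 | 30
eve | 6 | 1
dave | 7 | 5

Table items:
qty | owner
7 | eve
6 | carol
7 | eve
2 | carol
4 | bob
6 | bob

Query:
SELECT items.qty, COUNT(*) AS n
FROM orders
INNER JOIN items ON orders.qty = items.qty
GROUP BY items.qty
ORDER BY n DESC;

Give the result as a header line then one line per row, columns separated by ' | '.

== RESULT ==
items.qty | n
6 | 4
7 | 2
4 | 1

Derivation:
After JOIN items (7 rows):
orders.name | orders.qty | orders.score | items.qty | items.owner
frank | 6 | 50 | 6 | carol
frank | 6 | 50 | 6 | bob
dave | 4 | 30 | 4 | bob
eve | 6 | 1 | 6 | carol
eve | 6 | 1 | 6 | bob
dave | 7 | 5 | 7 | eve
dave | 7 | 5 | 7 | eve
After GROUP BY (3 rows):
items.qty | n
6 | 4
4 | 1
7 | 2
After ORDER BY (3 rows):
items.qty | n
6 | 4
7 | 2
4 | 1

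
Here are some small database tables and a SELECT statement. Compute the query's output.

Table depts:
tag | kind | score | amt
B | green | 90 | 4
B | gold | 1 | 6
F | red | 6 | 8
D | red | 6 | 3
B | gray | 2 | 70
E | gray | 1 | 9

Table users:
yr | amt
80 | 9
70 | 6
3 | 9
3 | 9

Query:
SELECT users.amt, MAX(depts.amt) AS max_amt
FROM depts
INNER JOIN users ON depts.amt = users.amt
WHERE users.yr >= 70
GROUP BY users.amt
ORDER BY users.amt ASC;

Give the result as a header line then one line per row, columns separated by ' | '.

== RESULT ==
users.amt | max_amt
6 | 6
9 | 9

Derivation:
After JOIN users (4 rows):
depts.tag | depts.kind | depts.score | depts.amt | users.yr | users.amt
B | gold | 1 | 6 | 70 | 6
E | gray | 1 | 9 | 80 | 9
E | gray | 1 | 9 | 3 | 9
E | gray | 1 | 9 | 3 | 9
After WHERE (2 rows):
depts.tag | depts.kind | depts.score | depts.amt | users.yr | users.amt
B | gold | 1 | 6 | 70 | 6
E | gray | 1 | 9 | 80 | 9
After GROUP BY (2 rows):
users.amt | max_amt
6 | 6
9 | 9
After ORDER BY (2 rows):
users.amt | max_amt
6 | 6
9 | 9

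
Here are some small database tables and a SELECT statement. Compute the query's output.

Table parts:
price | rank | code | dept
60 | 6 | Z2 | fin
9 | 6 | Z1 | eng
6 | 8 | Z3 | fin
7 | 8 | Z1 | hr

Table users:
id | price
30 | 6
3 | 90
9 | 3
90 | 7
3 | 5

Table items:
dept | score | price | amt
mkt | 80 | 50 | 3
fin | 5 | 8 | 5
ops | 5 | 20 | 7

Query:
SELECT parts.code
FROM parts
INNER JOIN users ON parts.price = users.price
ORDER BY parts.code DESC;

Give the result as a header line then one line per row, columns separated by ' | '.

== RESULT ==
parts.code
Z3
Z1

Derivation:
After JOIN users (2 rows):
parts.price | parts.rank | parts.code | parts.dept | users.id | users.price
6 | 8 | Z3 | fin | 30 | 6
7 | 8 | Z1 | hr | 90 | 7
After SELECT (2 rows):
parts.code
Z3
Z1
After ORDER BY (2 rows):
parts.code
Z3
Z1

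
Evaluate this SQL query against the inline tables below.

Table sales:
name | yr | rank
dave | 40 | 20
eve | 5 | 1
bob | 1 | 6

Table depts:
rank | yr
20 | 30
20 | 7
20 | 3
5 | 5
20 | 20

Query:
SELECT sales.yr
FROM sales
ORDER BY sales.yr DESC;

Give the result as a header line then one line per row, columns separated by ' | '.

After SELECT (3 rows):
sales.yr
40
5
1
After ORDER BY (3 rows):
sales.yr
40
5
1

== RESULT ==
sales.yr
40
5
1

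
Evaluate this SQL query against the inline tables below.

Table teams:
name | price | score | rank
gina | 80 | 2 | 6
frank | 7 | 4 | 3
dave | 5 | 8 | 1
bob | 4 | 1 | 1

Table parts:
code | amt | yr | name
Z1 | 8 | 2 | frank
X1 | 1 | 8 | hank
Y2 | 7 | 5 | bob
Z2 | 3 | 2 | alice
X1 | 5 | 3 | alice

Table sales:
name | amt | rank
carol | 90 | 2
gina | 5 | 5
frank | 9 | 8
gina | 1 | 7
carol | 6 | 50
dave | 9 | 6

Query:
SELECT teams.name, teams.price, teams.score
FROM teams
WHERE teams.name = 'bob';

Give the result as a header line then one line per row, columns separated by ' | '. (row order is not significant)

== RESULT ==
teams.name | teams.price | teams.score
bob | 4 | 1

Derivation:
After WHERE (1 rows):
teams.name | teams.price | teams.score | teams.rank
bob | 4 | 1 | 1
After SELECT (1 rows):
teams.name | teams.price | teams.score
bob | 4 | 1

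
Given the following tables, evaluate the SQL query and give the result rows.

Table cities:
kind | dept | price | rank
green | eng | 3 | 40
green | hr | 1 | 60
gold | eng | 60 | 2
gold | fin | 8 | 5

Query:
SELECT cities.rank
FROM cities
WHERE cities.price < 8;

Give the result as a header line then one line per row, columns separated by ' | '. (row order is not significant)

After WHERE (2 rows):
cities.kind | cities.dept | cities.price | cities.rank
green | eng | 3 | 40
green | hr | 1 | 60
After SELECT (2 rows):
cities.rank
40
60

== RESULT ==
cities.rank
40
60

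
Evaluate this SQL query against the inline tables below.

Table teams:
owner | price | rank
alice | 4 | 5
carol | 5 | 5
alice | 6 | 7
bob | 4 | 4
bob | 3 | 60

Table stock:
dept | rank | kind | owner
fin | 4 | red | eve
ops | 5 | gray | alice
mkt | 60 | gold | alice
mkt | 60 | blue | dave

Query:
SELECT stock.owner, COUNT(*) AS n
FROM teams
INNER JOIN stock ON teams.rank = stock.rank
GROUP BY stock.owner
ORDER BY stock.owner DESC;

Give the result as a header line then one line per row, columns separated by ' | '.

== RESULT ==
stock.owner | n
eve | 1
dave | 1
alice | 3

Derivation:
After JOIN stock (5 rows):
teams.owner | teams.price | teams.rank | stock.dept | stock.rank | stock.kind | stock.owner
alice | 4 | 5 | ops | 5 | gray | alice
carol | 5 | 5 | ops | 5 | gray | alice
bob | 4 | 4 | fin | 4 | red | eve
bob | 3 | 60 | mkt | 60 | gold | alice
bob | 3 | 60 | mkt | 60 | blue | dave
After GROUP BY (3 rows):
stock.owner | n
alice | 3
eve | 1
dave | 1
After ORDER BY (3 rows):
stock.owner | n
eve | 1
dave | 1
alice | 3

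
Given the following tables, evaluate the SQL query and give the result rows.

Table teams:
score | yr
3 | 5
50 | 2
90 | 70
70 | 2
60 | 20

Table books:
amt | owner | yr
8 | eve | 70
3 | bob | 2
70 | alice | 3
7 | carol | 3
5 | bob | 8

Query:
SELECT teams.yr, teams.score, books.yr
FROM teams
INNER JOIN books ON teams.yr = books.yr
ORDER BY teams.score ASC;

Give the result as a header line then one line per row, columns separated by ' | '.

After JOIN books (3 rows):
teams.score | teams.yr | books.amt | books.owner | books.yr
50 | 2 | 3 | bob | 2
90 | 70 | 8 | eve | 70
70 | 2 | 3 | bob | 2
After SELECT (3 rows):
teams.yr | teams.score | books.yr
2 | 50 | 2
70 | 90 | 70
2 | 70 | 2
After ORDER BY (3 rows):
teams.yr | teams.score | books.yr
2 | 50 | 2
2 | 70 | 2
70 | 90 | 70

== RESULT ==
teams.yr | teams.score | books.yr
2 | 50 | 2
2 | 70 | 2
70 | 90 | 70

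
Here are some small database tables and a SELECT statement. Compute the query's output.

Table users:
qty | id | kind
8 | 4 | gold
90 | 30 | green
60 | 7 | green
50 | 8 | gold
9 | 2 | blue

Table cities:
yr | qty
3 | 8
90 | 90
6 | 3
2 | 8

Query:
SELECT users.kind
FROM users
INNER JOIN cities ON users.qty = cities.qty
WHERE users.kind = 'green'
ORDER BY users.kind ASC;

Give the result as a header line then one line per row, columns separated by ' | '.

After JOIN cities (3 rows):
users.qty | users.id | users.kind | cities.yr | cities.qty
8 | 4 | gold | 3 | 8
8 | 4 | gold | 2 | 8
90 | 30 | green | 90 | 90
After WHERE (1 rows):
users.qty | users.id | users.kind | cities.yr | cities.qty
90 | 30 | green | 90 | 90
After SELECT (1 rows):
users.kind
green
After ORDER BY (1 rows):
users.kind
green

== RESULT ==
users.kind
green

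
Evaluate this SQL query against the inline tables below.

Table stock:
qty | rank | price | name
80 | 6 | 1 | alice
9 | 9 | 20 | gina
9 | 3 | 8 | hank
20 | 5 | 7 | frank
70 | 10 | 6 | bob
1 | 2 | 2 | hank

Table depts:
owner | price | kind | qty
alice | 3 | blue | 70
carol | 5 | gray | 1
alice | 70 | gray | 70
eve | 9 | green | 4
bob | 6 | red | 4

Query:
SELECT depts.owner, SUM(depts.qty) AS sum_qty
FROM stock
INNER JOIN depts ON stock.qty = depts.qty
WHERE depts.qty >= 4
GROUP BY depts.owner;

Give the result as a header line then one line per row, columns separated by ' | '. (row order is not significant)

After JOIN depts (3 rows):
stock.qty | stock.rank | stock.price | stock.name | depts.owner | depts.price | depts.kind | depts.qty
70 | 10 | 6 | bob | alice | 3 | blue | 70
70 | 10 | 6 | bob | alice | 70 | gray | 70
1 | 2 | 2 | hank | carol | 5 | gray | 1
After WHERE (2 rows):
stock.qty | stock.rank | stock.price | stock.name | depts.owner | depts.price | depts.kind | depts.qty
70 | 10 | 6 | bob | alice | 3 | blue | 70
70 | 10 | 6 | bob | alice | 70 | gray | 70
After GROUP BY (1 rows):
depts.owner | sum_qty
alice | 140

== RESULT ==
depts.owner | sum_qty
alice | 140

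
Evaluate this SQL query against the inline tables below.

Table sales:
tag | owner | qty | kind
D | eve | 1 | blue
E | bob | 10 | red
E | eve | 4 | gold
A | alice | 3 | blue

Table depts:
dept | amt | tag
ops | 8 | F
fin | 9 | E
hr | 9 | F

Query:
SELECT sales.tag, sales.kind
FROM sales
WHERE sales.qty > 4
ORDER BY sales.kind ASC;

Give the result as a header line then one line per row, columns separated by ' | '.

== RESULT ==
sales.tag | sales.kind
E | red

Derivation:
After WHERE (1 rows):
sales.tag | sales.owner | sales.qty | sales.kind
E | bob | 10 | red
After SELECT (1 rows):
sales.tag | sales.kind
E | red
After ORDER BY (1 rows):
sales.tag | sales.kind
E | red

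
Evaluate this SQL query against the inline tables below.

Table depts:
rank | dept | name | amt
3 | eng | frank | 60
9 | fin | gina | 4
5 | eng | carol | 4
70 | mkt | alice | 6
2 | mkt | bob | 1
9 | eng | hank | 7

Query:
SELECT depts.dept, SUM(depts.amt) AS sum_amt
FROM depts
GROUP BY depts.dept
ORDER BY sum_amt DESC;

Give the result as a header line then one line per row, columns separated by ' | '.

== RESULT ==
depts.dept | sum_amt
eng | 71
mkt | 7
fin | 4

Derivation:
After GROUP BY (3 rows):
depts.dept | sum_amt
eng | 71
fin | 4
mkt | 7
After ORDER BY (3 rows):
depts.dept | sum_amt
eng | 71
mkt | 7
fin | 4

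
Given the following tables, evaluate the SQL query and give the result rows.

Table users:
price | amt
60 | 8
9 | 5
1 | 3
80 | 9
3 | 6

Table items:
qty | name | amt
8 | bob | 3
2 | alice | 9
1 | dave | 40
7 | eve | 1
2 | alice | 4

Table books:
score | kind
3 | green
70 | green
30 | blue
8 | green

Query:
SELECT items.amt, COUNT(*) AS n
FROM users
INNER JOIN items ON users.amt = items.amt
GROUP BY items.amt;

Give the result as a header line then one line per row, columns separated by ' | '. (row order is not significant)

After JOIN items (2 rows):
users.price | users.amt | items.qty | items.name | items.amt
1 | 3 | 8 | bob | 3
80 | 9 | 2 | alice | 9
After GROUP BY (2 rows):
items.amt | n
3 | 1
9 | 1

== RESULT ==
items.amt | n
3 | 1
9 | 1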